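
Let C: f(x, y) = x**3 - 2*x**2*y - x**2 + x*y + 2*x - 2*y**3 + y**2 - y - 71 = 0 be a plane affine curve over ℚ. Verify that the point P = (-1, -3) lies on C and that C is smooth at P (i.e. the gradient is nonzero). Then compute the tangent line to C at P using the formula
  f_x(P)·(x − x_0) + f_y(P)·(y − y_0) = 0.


Tangent line at P: -8*x - 64*y - 200 = 0.

Step 1: f(-1, -3) = 0, so P lies on C.
Step 2: partial derivatives
  f_x(x, y) = 3*x**2 - 4*x*y - 2*x + y + 2, f_y(x, y) = -2*x**2 + x - 6*y**2 + 2*y - 1.
  f_x(P) = -8, f_y(P) = -64 (gradient nonzero, so P is smooth).
Step 3: tangent line at P: -8·(x − -1) + -64·(y − -3) = 0.
Expanding: -8*x - 64*y - 200 = 0.


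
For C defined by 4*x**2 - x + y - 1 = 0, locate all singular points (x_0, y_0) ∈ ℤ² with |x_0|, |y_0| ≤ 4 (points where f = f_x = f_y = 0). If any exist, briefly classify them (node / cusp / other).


No singular points in the scanned grid; C is smooth there.

Compute partial derivatives:
  f_x = 8*x - 1.
  f_y = 1.
f_y = 1 is a nonzero constant, so f_y never vanishes: no point (x, y) can satisfy f = f_x = f_y = 0. In particular no (x, y) ∈ {−4, ..., 4}² is singular; the curve is smooth.


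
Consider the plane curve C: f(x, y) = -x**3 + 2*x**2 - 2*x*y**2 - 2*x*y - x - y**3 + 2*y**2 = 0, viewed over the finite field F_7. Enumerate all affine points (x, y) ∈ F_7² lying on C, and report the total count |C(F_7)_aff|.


Affine F_7-points: {(0, 0), (0, 2), (1, 0), (4, 2), (5, 2), (5, 5), (5, 6), (6, 6)}; count = 8.

For each of the 49 pairs (x, y) ∈ F_7², evaluate f(x, y) mod 7. Record the zeros.
  x = 0: [0↦0, 1↦1, 2↦0, 3↦5, 4↦3, 5↦2, 6↦3]  zeros at y ∈ {0, 2}
  x = 1: [0↦0, 1↦4, 2↦2, 3↦2, 4↦5, 5↦5, 6↦3]  zeros at y ∈ {0}
  x = 2: [0↦5, 1↦5, 2↦2, 3↦4, 4↦5, 5↦6, 6↦1]  zeros at y ∈ ∅
  x = 3: [0↦2, 1↦5, 2↦1, 3↦5, 4↦4, 5↦6, 6↦5]  zeros at y ∈ ∅
  x = 4: [0↦6, 1↦5, 2↦0, 3↦6, 4↦3, 5↦6, 6↦2]  zeros at y ∈ {2}
  x = 5: [0↦4, 1↦6, 2↦0, 3↦1, 4↦3, 5↦0, 6↦0]  zeros at y ∈ {2, 5, 6}
  x = 6: [0↦4, 1↦2, 2↦2, 3↦5, 4↦5, 5↦3, 6↦0]  zeros at y ∈ {6}
Collecting zeros: affine points = {(0, 0), (0, 2), (1, 0), (4, 2), (5, 2), (5, 5), (5, 6), (6, 6)}.
Total count |C(F_7)_aff| = 8.


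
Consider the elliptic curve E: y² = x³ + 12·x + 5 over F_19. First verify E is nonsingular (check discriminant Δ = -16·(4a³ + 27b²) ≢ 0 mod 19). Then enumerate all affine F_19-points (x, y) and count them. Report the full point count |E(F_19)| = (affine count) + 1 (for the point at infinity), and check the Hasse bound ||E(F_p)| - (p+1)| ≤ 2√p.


Affine points = {(0, 9), (0, 10), (3, 7), (3, 12), (5, 0), (8, 9), (8, 10), (9, 5), (9, 14), (10, 2), (10, 17), (11, 9), (11, 10), (15, 8), (15, 11), (17, 7), (17, 12), (18, 7), (18, 12)}; affine count = 19; |E(F_19)| = 20.

Discriminant check: Δ ∝ 4a³ + 27b² = 4·12³ + 27·5² = 4·1728 + 27·25 ≡ 6 (mod 19). Nonzero ⇒ E is nonsingular.
For each x ∈ F_19, compute rhs = x³ + 12·x + 5 mod 19, then count y ∈ F_19 with y² ≡ rhs.
  x = 0: rhs = 5, matching y values: 9, 10 (2 points).
  x = 1: rhs = 18, matching y values: none (0 points).
  x = 2: rhs = 18, matching y values: none (0 points).
  x = 3: rhs = 11, matching y values: 7, 12 (2 points).
  x = 4: rhs = 3, matching y values: none (0 points).
  x = 5: rhs = 0, matching y values: 0 (1 points).
  x = 6: rhs = 8, matching y values: none (0 points).
  x = 7: rhs = 14, matching y values: none (0 points).
  x = 8: rhs = 5, matching y values: 9, 10 (2 points).
  x = 9: rhs = 6, matching y values: 5, 14 (2 points).
  x = 10: rhs = 4, matching y values: 2, 17 (2 points).
  x = 11: rhs = 5, matching y values: 9, 10 (2 points).
  x = 12: rhs = 15, matching y values: none (0 points).
  x = 13: rhs = 2, matching y values: none (0 points).
  x = 14: rhs = 10, matching y values: none (0 points).
  x = 15: rhs = 7, matching y values: 8, 11 (2 points).
  x = 16: rhs = 18, matching y values: none (0 points).
  x = 17: rhs = 11, matching y values: 7, 12 (2 points).
  x = 18: rhs = 11, matching y values: 7, 12 (2 points).
Total affine count: 19.
Full point count |E(F_19)| = 19 + 1 = 20.
Hasse bound: |20 − (19+1)| = |0| = 0 ≤ 2√19 ≈ 8.7178 ✓.


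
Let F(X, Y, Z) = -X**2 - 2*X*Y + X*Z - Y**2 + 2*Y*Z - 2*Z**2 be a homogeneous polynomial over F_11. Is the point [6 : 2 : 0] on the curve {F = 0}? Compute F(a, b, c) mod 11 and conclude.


F(6,2,0) ≡ 2 (mod 11); P is NOT on the curve.

Evaluate F(6, 2, 0) term-by-term (mod 11).
  -X**2 ↦ -1·36·1·1 = -36
  -2*X*Y ↦ -2·6·2·1 = -24
  X*Z ↦ 1·6·1·0 = 0
  -Y**2 ↦ -1·1·4·1 = -4
  2*Y*Z ↦ 2·1·2·0 = 0
  -2*Z**2 ↦ -2·1·1·0 = 0
Sum: F(6, 2, 0) = (-36) + (-24) + (0) + (-4) + (0) + (0) = -64.
Reducing mod 11: -64 ≡ 2 (mod 11).
Since F(a, b, c) ≡ 2 ≠ 0 (mod 11), P does NOT lie on the curve.


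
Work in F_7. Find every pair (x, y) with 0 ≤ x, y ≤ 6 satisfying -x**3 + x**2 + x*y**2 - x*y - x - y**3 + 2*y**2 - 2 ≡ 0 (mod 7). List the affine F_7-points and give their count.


Affine F_7-points: {(0, 5), (2, 1), (3, 3), (3, 6), (4, 5), (6, 3)}; count = 6.

For each of the 49 pairs (x, y) ∈ F_7², evaluate f(x, y) mod 7. Record the zeros.
  x = 0: [0↦5, 1↦6, 2↦5, 3↦3, 4↦1, 5↦0, 6↦1]  zeros at y ∈ {5}
  x = 1: [0↦4, 1↦5, 2↦6, 3↦1, 4↦5, 5↦5, 6↦2]  zeros at y ∈ ∅
  x = 2: [0↦6, 1↦0, 2↦3, 3↦2, 4↦5, 5↦6, 6↦6]  zeros at y ∈ {1}
  x = 3: [0↦5, 1↦6, 2↦4, 3↦0, 4↦2, 5↦4, 6↦0]  zeros at y ∈ {3, 6}
  x = 4: [0↦2, 1↦3, 2↦3, 3↦3, 4↦4, 5↦0, 6↦6]  zeros at y ∈ {5}
  x = 5: [0↦5, 1↦6, 2↦1, 3↦5, 4↦5, 5↦2, 6↦4]  zeros at y ∈ ∅
  x = 6: [0↦1, 1↦2, 2↦6, 3↦0, 4↦6, 5↦4, 6↦2]  zeros at y ∈ {3}
Collecting zeros: affine points = {(0, 5), (2, 1), (3, 3), (3, 6), (4, 5), (6, 3)}.
Total count |C(F_7)_aff| = 6.


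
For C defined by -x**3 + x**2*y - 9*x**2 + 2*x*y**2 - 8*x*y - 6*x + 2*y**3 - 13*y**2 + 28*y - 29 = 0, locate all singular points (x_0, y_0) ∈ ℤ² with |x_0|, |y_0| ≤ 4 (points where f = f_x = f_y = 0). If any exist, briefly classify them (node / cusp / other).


Singular points: {(-2, 3)}; classification: cusp.

Compute partial derivatives:
  f_x = -3*x**2 + 2*x*y - 18*x + 2*y**2 - 8*y - 6.
  f_y = x**2 + 4*x*y - 8*x + 6*y**2 - 26*y + 28.
Scan x_0 ∈ {−4, ..., 4}. For each x_0, f_y(x_0, y) is a polynomial in y; find its integer roots y ∈ {−4, ..., 4}, then test f_x and f at those candidates.
  x = -4: f_y(-4, y) = 6*y**2 - 42*y + 76; no integer root y with |y| ≤ 4.
  x = -3: f_y(-3, y) = 6*y**2 - 38*y + 61; no integer root y with |y| ≤ 4.
  x = -2: f_y(-2, y) = 6*y**2 - 34*y + 48; vanishes at y ∈ {3}. (-2, 3): f_x = 0, f = 0 — SINGULAR.
  x = -1: f_y(-1, y) = 6*y**2 - 30*y + 37; no integer root y with |y| ≤ 4.
  x = 0: f_y(0, y) = 6*y**2 - 26*y + 28; vanishes at y ∈ {2}. (0, 2): f_x = -14 ≠ 0.
  x = 1: f_y(1, y) = 6*y**2 - 22*y + 21; no integer root y with |y| ≤ 4.
  x = 2: f_y(2, y) = 6*y**2 - 18*y + 16; no integer root y with |y| ≤ 4.
  x = 3: f_y(3, y) = 6*y**2 - 14*y + 13; no integer root y with |y| ≤ 4.
  x = 4: f_y(4, y) = 6*y**2 - 10*y + 12; no integer root y with |y| ≤ 4.
Only singular point on the grid: (-2, 3).
Classify: substitute x = -2 + u, y = 3 + v and expand: f = -u**3 + u**2*v + 2*u*v**2 + 2*v**3 + v**2.
No constant or linear terms (consistent with a singular point). Quadratic part: v**2. Cubic part: -u**3 + u**2*v + 2*u*v**2 + 2*v**3.
The quadratic part v**2 is a perfect square, so there is a single (double) tangent line v = 0, i.e. y = 3. Restricting the cubic part to that line (v = 0) leaves -u**3 ≠ 0, so f is not divisible by v and the branch is v² ≈ u**3 to lowest order — this is a cusp.
Classification: cusp.


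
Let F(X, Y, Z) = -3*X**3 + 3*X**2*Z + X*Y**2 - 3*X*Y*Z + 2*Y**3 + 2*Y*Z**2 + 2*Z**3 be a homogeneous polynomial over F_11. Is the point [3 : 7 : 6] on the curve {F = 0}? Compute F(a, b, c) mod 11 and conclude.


F(3,7,6) ≡ 9 (mod 11); P is NOT on the curve.

Evaluate F(3, 7, 6) term-by-term (mod 11).
  -3*X**3 ↦ -3·27·1·1 = -81
  3*X**2*Z ↦ 3·9·1·6 = 162
  X*Y**2 ↦ 1·3·49·1 = 147
  -3*X*Y*Z ↦ -3·3·7·6 = -378
  2*Y**3 ↦ 2·1·343·1 = 686
  2*Y*Z**2 ↦ 2·1·7·36 = 504
  2*Z**3 ↦ 2·1·1·216 = 432
Sum: F(3, 7, 6) = (-81) + (162) + (147) + (-378) + (686) + (504) + (432) = 1472.
Reducing mod 11: 1472 ≡ 9 (mod 11).
Since F(a, b, c) ≡ 9 ≠ 0 (mod 11), P does NOT lie on the curve.


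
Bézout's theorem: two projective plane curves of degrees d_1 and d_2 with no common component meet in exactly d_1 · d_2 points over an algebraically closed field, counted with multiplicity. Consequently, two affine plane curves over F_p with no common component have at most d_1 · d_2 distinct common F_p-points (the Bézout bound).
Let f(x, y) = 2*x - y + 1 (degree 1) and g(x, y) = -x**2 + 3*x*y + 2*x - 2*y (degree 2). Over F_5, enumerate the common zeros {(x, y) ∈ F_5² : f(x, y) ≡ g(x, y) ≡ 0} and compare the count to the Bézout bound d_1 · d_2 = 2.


Common zeros: {(2, 0)}; count = 1; Bézout bound = 2.

deg(f) = 1, deg(g) = 2, so Bézout bound = 2.
Scan x ∈ F_5. For each x, list the y ∈ F_5 with f(x, y) ≡ 0 and those with g(x, y) ≡ 0 (mod 5); the common zeros in that column are the intersection.
  x = 0: f ≡ 0 at y ∈ {1}; g ≡ 0 at y ∈ {0}; common: ∅.
  x = 1: f ≡ 0 at y ∈ {3}; g ≡ 0 at y ∈ {4}; common: ∅.
  x = 2: f ≡ 0 at y ∈ {0}; g ≡ 0 at y ∈ {0}; common: {0}.
  x = 3: f ≡ 0 at y ∈ {2}; g ≡ 0 at y ∈ {4}; common: ∅.
  x = 4: f ≡ 0 at y ∈ {4}; g ≡ 0 at y ∈ ∅; common: ∅.
Collecting: common zeros = {(2, 0)}, so the count is 1.
Comparison with the Bézout bound: 1 ≤ 2 = deg(f)·deg(g), as expected for curves with no common component (the affine F_5-count falls short of the bound because intersections may lie at infinity, over extension fields, or carry multiplicity).


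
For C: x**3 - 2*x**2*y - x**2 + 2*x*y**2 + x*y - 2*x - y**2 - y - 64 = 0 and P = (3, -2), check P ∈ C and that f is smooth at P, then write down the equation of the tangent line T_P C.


Tangent line at P: 49*x - 36*y - 219 = 0.

Step 1: f(3, -2) = 0, so P lies on C.
Step 2: partial derivatives
  f_x(x, y) = 3*x**2 - 4*x*y - 2*x + 2*y**2 + y - 2, f_y(x, y) = -2*x**2 + 4*x*y + x - 2*y - 1.
  f_x(P) = 49, f_y(P) = -36 (gradient nonzero, so P is smooth).
Step 3: tangent line at P: 49·(x − 3) + -36·(y − -2) = 0.
Expanding: 49*x - 36*y - 219 = 0.


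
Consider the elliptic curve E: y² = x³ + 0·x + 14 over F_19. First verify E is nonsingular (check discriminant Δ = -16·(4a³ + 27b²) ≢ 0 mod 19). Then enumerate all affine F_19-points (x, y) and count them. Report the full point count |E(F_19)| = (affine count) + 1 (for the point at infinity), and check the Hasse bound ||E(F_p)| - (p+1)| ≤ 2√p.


Affine points = {(5, 5), (5, 14), (10, 8), (10, 11), (13, 8), (13, 11), (15, 8), (15, 11), (16, 5), (16, 14), (17, 5), (17, 14)}; affine count = 12; |E(F_19)| = 13.

Discriminant check: Δ ∝ 4a³ + 27b² = 4·0³ + 27·14² = 4·0 + 27·196 ≡ 10 (mod 19). Nonzero ⇒ E is nonsingular.
For each x ∈ F_19, compute rhs = x³ + 0·x + 14 mod 19, then count y ∈ F_19 with y² ≡ rhs.
  x = 0: rhs = 14, matching y values: none (0 points).
  x = 1: rhs = 15, matching y values: none (0 points).
  x = 2: rhs = 3, matching y values: none (0 points).
  x = 3: rhs = 3, matching y values: none (0 points).
  x = 4: rhs = 2, matching y values: none (0 points).
  x = 5: rhs = 6, matching y values: 5, 14 (2 points).
  x = 6: rhs = 2, matching y values: none (0 points).
  x = 7: rhs = 15, matching y values: none (0 points).
  x = 8: rhs = 13, matching y values: none (0 points).
  x = 9: rhs = 2, matching y values: none (0 points).
  x = 10: rhs = 7, matching y values: 8, 11 (2 points).
  x = 11: rhs = 15, matching y values: none (0 points).
  x = 12: rhs = 13, matching y values: none (0 points).
  x = 13: rhs = 7, matching y values: 8, 11 (2 points).
  x = 14: rhs = 3, matching y values: none (0 points).
  x = 15: rhs = 7, matching y values: 8, 11 (2 points).
  x = 16: rhs = 6, matching y values: 5, 14 (2 points).
  x = 17: rhs = 6, matching y values: 5, 14 (2 points).
  x = 18: rhs = 13, matching y values: none (0 points).
Total affine count: 12.
Full point count |E(F_19)| = 12 + 1 = 13.
Hasse bound: |13 − (19+1)| = |-7| = 7 ≤ 2√19 ≈ 8.7178 ✓.


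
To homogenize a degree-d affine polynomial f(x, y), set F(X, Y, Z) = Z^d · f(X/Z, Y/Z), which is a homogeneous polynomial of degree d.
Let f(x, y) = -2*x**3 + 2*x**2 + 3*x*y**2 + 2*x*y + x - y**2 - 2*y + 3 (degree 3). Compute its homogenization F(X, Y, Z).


F(X, Y, Z) = -2*X**3 + 2*X**2*Z + 3*X*Y**2 + 2*X*Y*Z + X*Z**2 - Y**2*Z - 2*Y*Z**2 + 3*Z**3

deg(f) = 3.
Substitute x = X/Z, y = Y/Z into f, then multiply by Z^3.
  monomial -2·x^3·y^0 ↦ -2·X^3·Y^0·Z^0.
  monomial 2·x^2·y^0 ↦ 2·X^2·Y^0·Z^1.
  monomial 3·x^1·y^2 ↦ 3·X^1·Y^2·Z^0.
  monomial 2·x^1·y^1 ↦ 2·X^1·Y^1·Z^1.
  monomial 1·x^1·y^0 ↦ 1·X^1·Y^0·Z^2.
  monomial -1·x^0·y^2 ↦ -1·X^0·Y^2·Z^1.
  monomial -2·x^0·y^1 ↦ -2·X^0·Y^1·Z^2.
  monomial 3·x^0·y^0 ↦ 3·X^0·Y^0·Z^3.
Collecting: F(X, Y, Z) = -2*X**3 + 2*X**2*Z + 3*X*Y**2 + 2*X*Y*Z + X*Z**2 - Y**2*Z - 2*Y*Z**2 + 3*Z**3.


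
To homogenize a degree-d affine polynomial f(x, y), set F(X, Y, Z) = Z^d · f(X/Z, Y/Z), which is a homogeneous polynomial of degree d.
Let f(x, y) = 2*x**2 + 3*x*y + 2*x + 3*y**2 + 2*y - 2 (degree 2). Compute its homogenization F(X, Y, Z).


F(X, Y, Z) = 2*X**2 + 3*X*Y + 2*X*Z + 3*Y**2 + 2*Y*Z - 2*Z**2

deg(f) = 2.
Substitute x = X/Z, y = Y/Z into f, then multiply by Z^2.
  monomial 2·x^2·y^0 ↦ 2·X^2·Y^0·Z^0.
  monomial 3·x^1·y^1 ↦ 3·X^1·Y^1·Z^0.
  monomial 2·x^1·y^0 ↦ 2·X^1·Y^0·Z^1.
  monomial 3·x^0·y^2 ↦ 3·X^0·Y^2·Z^0.
  monomial 2·x^0·y^1 ↦ 2·X^0·Y^1·Z^1.
  monomial -2·x^0·y^0 ↦ -2·X^0·Y^0·Z^2.
Collecting: F(X, Y, Z) = 2*X**2 + 3*X*Y + 2*X*Z + 3*Y**2 + 2*Y*Z - 2*Z**2.


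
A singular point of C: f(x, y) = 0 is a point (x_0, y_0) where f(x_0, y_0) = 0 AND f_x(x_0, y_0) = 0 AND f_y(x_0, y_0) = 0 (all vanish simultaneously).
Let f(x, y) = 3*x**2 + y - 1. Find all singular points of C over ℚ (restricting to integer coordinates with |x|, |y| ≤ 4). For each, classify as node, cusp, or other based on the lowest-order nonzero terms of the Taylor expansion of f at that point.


No singular points in the scanned grid; C is smooth there.

Compute partial derivatives:
  f_x = 6*x.
  f_y = 1.
f_y = 1 is a nonzero constant, so f_y never vanishes: no point (x, y) can satisfy f = f_x = f_y = 0. In particular no (x, y) ∈ {−4, ..., 4}² is singular; the curve is smooth.


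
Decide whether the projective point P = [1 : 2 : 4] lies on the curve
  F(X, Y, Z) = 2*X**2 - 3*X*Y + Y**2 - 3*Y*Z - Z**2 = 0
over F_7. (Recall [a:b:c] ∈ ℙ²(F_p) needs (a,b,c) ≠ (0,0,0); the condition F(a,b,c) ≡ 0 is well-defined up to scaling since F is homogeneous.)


F(1,2,4) ≡ 2 (mod 7); P is NOT on the curve.

Evaluate F(1, 2, 4) term-by-term (mod 7).
  2*X**2 ↦ 2·1·1·1 = 2
  -3*X*Y ↦ -3·1·2·1 = -6
  Y**2 ↦ 1·1·4·1 = 4
  -3*Y*Z ↦ -3·1·2·4 = -24
  -Z**2 ↦ -1·1·1·16 = -16
Sum: F(1, 2, 4) = (2) + (-6) + (4) + (-24) + (-16) = -40.
Reducing mod 7: -40 ≡ 2 (mod 7).
Since F(a, b, c) ≡ 2 ≠ 0 (mod 7), P does NOT lie on the curve.


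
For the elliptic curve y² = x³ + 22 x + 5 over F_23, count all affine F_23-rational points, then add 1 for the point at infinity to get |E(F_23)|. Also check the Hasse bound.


Affine points = {(3, 11), (3, 12), (6, 10), (6, 13), (8, 7), (8, 16), (9, 9), (9, 14), (10, 11), (10, 12), (13, 2), (13, 21), (17, 5), (17, 18), (18, 0), (20, 2), (20, 21)}; affine count = 17; |E(F_23)| = 18.

Discriminant check: Δ ∝ 4a³ + 27b² = 4·22³ + 27·5² = 4·10648 + 27·25 ≡ 4 (mod 23). Nonzero ⇒ E is nonsingular.
For each x ∈ F_23, compute rhs = x³ + 22·x + 5 mod 23, then count y ∈ F_23 with y² ≡ rhs.
  x = 0: rhs = 5, matching y values: none (0 points).
  x = 1: rhs = 5, matching y values: none (0 points).
  x = 2: rhs = 11, matching y values: none (0 points).
  x = 3: rhs = 6, matching y values: 11, 12 (2 points).
  x = 4: rhs = 19, matching y values: none (0 points).
  x = 5: rhs = 10, matching y values: none (0 points).
  x = 6: rhs = 8, matching y values: 10, 13 (2 points).
  x = 7: rhs = 19, matching y values: none (0 points).
  x = 8: rhs = 3, matching y values: 7, 16 (2 points).
  x = 9: rhs = 12, matching y values: 9, 14 (2 points).
  x = 10: rhs = 6, matching y values: 11, 12 (2 points).
  x = 11: rhs = 14, matching y values: none (0 points).
  x = 12: rhs = 19, matching y values: none (0 points).
  x = 13: rhs = 4, matching y values: 2, 21 (2 points).
  x = 14: rhs = 21, matching y values: none (0 points).
  x = 15: rhs = 7, matching y values: none (0 points).
  x = 16: rhs = 14, matching y values: none (0 points).
  x = 17: rhs = 2, matching y values: 5, 18 (2 points).
  x = 18: rhs = 0, matching y values: 0 (1 points).
  x = 19: rhs = 14, matching y values: none (0 points).
  x = 20: rhs = 4, matching y values: 2, 21 (2 points).
  x = 21: rhs = 22, matching y values: none (0 points).
  x = 22: rhs = 5, matching y values: none (0 points).
Total affine count: 17.
Full point count |E(F_23)| = 17 + 1 = 18.
Hasse bound: |18 − (23+1)| = |-6| = 6 ≤ 2√23 ≈ 9.5917 ✓.


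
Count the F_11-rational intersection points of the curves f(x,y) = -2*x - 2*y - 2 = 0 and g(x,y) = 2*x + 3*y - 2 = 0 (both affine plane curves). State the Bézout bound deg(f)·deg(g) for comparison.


Common zeros: {(6, 4)}; count = 1; Bézout bound = 1.

deg(f) = 1, deg(g) = 1, so Bézout bound = 1.
Scan x ∈ F_11. For each x, list the y ∈ F_11 with f(x, y) ≡ 0 and those with g(x, y) ≡ 0 (mod 11); the common zeros in that column are the intersection.
  x = 0: f ≡ 0 at y ∈ {10}; g ≡ 0 at y ∈ {8}; common: ∅.
  x = 1: f ≡ 0 at y ∈ {9}; g ≡ 0 at y ∈ {0}; common: ∅.
  x = 2: f ≡ 0 at y ∈ {8}; g ≡ 0 at y ∈ {3}; common: ∅.
  x = 3: f ≡ 0 at y ∈ {7}; g ≡ 0 at y ∈ {6}; common: ∅.
  x = 4: f ≡ 0 at y ∈ {6}; g ≡ 0 at y ∈ {9}; common: ∅.
  x = 5: f ≡ 0 at y ∈ {5}; g ≡ 0 at y ∈ {1}; common: ∅.
  x = 6: f ≡ 0 at y ∈ {4}; g ≡ 0 at y ∈ {4}; common: {4}.
  x = 7: f ≡ 0 at y ∈ {3}; g ≡ 0 at y ∈ {7}; common: ∅.
  x = 8: f ≡ 0 at y ∈ {2}; g ≡ 0 at y ∈ {10}; common: ∅.
  x = 9: f ≡ 0 at y ∈ {1}; g ≡ 0 at y ∈ {2}; common: ∅.
  x = 10: f ≡ 0 at y ∈ {0}; g ≡ 0 at y ∈ {5}; common: ∅.
Collecting: common zeros = {(6, 4)}, so the count is 1.
Comparison with the Bézout bound: 1 ≤ 1 = deg(f)·deg(g), as expected for curves with no common component (the bound is attained).


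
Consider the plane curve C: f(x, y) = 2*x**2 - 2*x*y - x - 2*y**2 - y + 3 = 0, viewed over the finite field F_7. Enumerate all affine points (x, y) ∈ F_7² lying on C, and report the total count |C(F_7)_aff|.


Affine F_7-points: {(0, 1), (0, 2), (3, 3), (3, 4), (4, 3), (5, 1), (5, 4), (6, 2)}; count = 8.

For each of the 49 pairs (x, y) ∈ F_7², evaluate f(x, y) mod 7. Record the zeros.
  x = 0: [0↦3, 1↦0, 2↦0, 3↦3, 4↦2, 5↦4, 6↦2]  zeros at y ∈ {1, 2}
  x = 1: [0↦4, 1↦6, 2↦4, 3↦5, 4↦2, 5↦2, 6↦5]  zeros at y ∈ ∅
  x = 2: [0↦2, 1↦2, 2↦5, 3↦4, 4↦6, 5↦4, 6↦5]  zeros at y ∈ ∅
  x = 3: [0↦4, 1↦2, 2↦3, 3↦0, 4↦0, 5↦3, 6↦2]  zeros at y ∈ {3, 4}
  x = 4: [0↦3, 1↦6, 2↦5, 3↦0, 4↦5, 5↦6, 6↦3]  zeros at y ∈ {3}
  x = 5: [0↦6, 1↦0, 2↦4, 3↦4, 4↦0, 5↦6, 6↦1]  zeros at y ∈ {1, 4}
  x = 6: [0↦6, 1↦5, 2↦0, 3↦5, 4↦6, 5↦3, 6↦3]  zeros at y ∈ {2}
Collecting zeros: affine points = {(0, 1), (0, 2), (3, 3), (3, 4), (4, 3), (5, 1), (5, 4), (6, 2)}.
Total count |C(F_7)_aff| = 8.


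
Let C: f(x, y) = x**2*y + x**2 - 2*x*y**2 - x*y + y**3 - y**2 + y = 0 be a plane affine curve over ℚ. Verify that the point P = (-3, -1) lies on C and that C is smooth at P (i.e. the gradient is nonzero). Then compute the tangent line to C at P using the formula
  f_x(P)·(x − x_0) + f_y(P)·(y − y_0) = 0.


Tangent line at P: -x + 6*y + 3 = 0.

Step 1: f(-3, -1) = 0, so P lies on C.
Step 2: partial derivatives
  f_x(x, y) = 2*x*y + 2*x - 2*y**2 - y, f_y(x, y) = x**2 - 4*x*y - x + 3*y**2 - 2*y + 1.
  f_x(P) = -1, f_y(P) = 6 (gradient nonzero, so P is smooth).
Step 3: tangent line at P: -1·(x − -3) + 6·(y − -1) = 0.
Expanding: -x + 6*y + 3 = 0.


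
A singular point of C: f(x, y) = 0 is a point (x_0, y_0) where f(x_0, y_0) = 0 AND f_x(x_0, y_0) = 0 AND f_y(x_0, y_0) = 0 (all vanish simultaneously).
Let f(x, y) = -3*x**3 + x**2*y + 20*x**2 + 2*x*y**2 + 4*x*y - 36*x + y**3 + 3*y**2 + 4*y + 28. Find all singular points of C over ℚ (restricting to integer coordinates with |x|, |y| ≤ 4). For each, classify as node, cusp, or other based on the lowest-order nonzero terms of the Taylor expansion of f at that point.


Singular points: {(2, -2)}; classification: cusp.

Compute partial derivatives:
  f_x = -9*x**2 + 2*x*y + 40*x + 2*y**2 + 4*y - 36.
  f_y = x**2 + 4*x*y + 4*x + 3*y**2 + 6*y + 4.
Scan x_0 ∈ {−4, ..., 4}. For each x_0, f_y(x_0, y) is a polynomial in y; find its integer roots y ∈ {−4, ..., 4}, then test f_x and f at those candidates.
  x = -4: f_y(-4, y) = 3*y**2 - 10*y + 4; no integer root y with |y| ≤ 4.
  x = -3: f_y(-3, y) = 3*y**2 - 6*y + 1; no integer root y with |y| ≤ 4.
  x = -2: f_y(-2, y) = 3*y**2 - 2*y; vanishes at y ∈ {0}. (-2, 0): f_x = -152 ≠ 0.
  x = -1: f_y(-1, y) = 3*y**2 + 2*y + 1; no integer root y with |y| ≤ 4.
  x = 0: f_y(0, y) = 3*y**2 + 6*y + 4; no integer root y with |y| ≤ 4.
  x = 1: f_y(1, y) = 3*y**2 + 10*y + 9; no integer root y with |y| ≤ 4.
  x = 2: f_y(2, y) = 3*y**2 + 14*y + 16; vanishes at y ∈ {-2}. (2, -2): f_x = 0, f = 0 — SINGULAR.
  x = 3: f_y(3, y) = 3*y**2 + 18*y + 25; no integer root y with |y| ≤ 4.
  x = 4: f_y(4, y) = 3*y**2 + 22*y + 36; no integer root y with |y| ≤ 4.
Only singular point on the grid: (2, -2).
Classify: substitute x = 2 + u, y = -2 + v and expand: f = -3*u**3 + u**2*v + 2*u*v**2 + v**3 + v**2.
No constant or linear terms (consistent with a singular point). Quadratic part: v**2. Cubic part: -3*u**3 + u**2*v + 2*u*v**2 + v**3.
The quadratic part v**2 is a perfect square, so there is a single (double) tangent line v = 0, i.e. y = -2. Restricting the cubic part to that line (v = 0) leaves -3*u**3 ≠ 0, so f is not divisible by v and the branch is v² ≈ 3*u**3 to lowest order — this is a cusp.
Classification: cusp.


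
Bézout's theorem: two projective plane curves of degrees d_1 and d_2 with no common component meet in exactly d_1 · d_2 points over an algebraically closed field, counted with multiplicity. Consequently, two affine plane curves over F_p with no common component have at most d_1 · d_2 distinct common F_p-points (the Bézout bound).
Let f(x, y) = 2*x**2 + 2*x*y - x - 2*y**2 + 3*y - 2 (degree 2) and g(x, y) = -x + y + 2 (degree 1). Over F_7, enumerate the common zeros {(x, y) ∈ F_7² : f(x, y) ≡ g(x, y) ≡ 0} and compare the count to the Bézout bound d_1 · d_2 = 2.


Common zeros: ∅; count = 0; Bézout bound = 2.

deg(f) = 2, deg(g) = 1, so Bézout bound = 2.
Scan x ∈ F_7. For each x, list the y ∈ F_7 with f(x, y) ≡ 0 and those with g(x, y) ≡ 0 (mod 7); the common zeros in that column are the intersection.
  x = 0: f ≡ 0 at y ∈ {6}; g ≡ 0 at y ∈ {5}; common: ∅.
  x = 1: f ≡ 0 at y ∈ ∅; g ≡ 0 at y ∈ {6}; common: ∅.
  x = 2: f ≡ 0 at y ∈ {3, 4}; g ≡ 0 at y ∈ {0}; common: ∅.
  x = 3: f ≡ 0 at y ∈ ∅; g ≡ 0 at y ∈ {1}; common: ∅.
  x = 4: f ≡ 0 at y ∈ {1}; g ≡ 0 at y ∈ {2}; common: ∅.
  x = 5: f ≡ 0 at y ∈ {4, 6}; g ≡ 0 at y ∈ {3}; common: ∅.
  x = 6: f ≡ 0 at y ∈ {1, 3}; g ≡ 0 at y ∈ {4}; common: ∅.
Collecting: common zeros = ∅, so the count is 0.
Comparison with the Bézout bound: 0 ≤ 2 = deg(f)·deg(g), as expected for curves with no common component (the affine F_7-count falls short of the bound because intersections may lie at infinity, over extension fields, or carry multiplicity).


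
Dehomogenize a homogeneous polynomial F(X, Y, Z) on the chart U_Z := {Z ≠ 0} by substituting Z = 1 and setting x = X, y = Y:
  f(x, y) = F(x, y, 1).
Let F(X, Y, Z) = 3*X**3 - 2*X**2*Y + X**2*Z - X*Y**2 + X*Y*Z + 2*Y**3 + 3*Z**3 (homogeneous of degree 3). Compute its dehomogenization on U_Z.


f(x, y) = 3*x**3 - 2*x**2*y + x**2 - x*y**2 + x*y + 2*y**3 + 3

On U_Z we set Z = 1. Each monomial c·X^i·Y^j·Z^k in F becomes c·x^i·y^j·1^k = c·x^i·y^j.
Substituting Z = 1: F(X, Y, 1) = 3*x**3 - 2*x**2*y + x**2 - x*y**2 + x*y + 2*y**3 + 3.
Note: deg(f) ≤ deg(F) = 3; strict inequality happens when F is divisible by Z (lost terms).


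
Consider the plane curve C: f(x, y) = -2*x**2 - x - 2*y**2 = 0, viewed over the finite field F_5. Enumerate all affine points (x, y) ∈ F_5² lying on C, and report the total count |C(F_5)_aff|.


Affine F_5-points: {(0, 0), (1, 1), (1, 4), (2, 0)}; count = 4.

For each of the 25 pairs (x, y) ∈ F_5², evaluate f(x, y) mod 5. Record the zeros.
  x = 0: [0↦0, 1↦3, 2↦2, 3↦2, 4↦3]  zeros at y ∈ {0}
  x = 1: [0↦2, 1↦0, 2↦4, 3↦4, 4↦0]  zeros at y ∈ {1, 4}
  x = 2: [0↦0, 1↦3, 2↦2, 3↦2, 4↦3]  zeros at y ∈ {0}
  x = 3: [0↦4, 1↦2, 2↦1, 3↦1, 4↦2]  zeros at y ∈ ∅
  x = 4: [0↦4, 1↦2, 2↦1, 3↦1, 4↦2]  zeros at y ∈ ∅
Collecting zeros: affine points = {(0, 0), (1, 1), (1, 4), (2, 0)}.
Total count |C(F_5)_aff| = 4.


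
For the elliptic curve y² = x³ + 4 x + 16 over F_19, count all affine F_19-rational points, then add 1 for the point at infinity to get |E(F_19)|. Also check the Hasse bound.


Affine points = {(0, 4), (0, 15), (3, 6), (3, 13), (4, 1), (4, 18), (5, 3), (5, 16), (6, 3), (6, 16), (7, 8), (7, 11), (8, 3), (8, 16), (10, 7), (10, 12), (11, 2), (11, 17), (12, 5), (12, 14), (13, 2), (13, 17), (14, 2), (14, 17), (17, 0), (18, 7), (18, 12)}; affine count = 27; |E(F_19)| = 28.

Discriminant check: Δ ∝ 4a³ + 27b² = 4·4³ + 27·16² = 4·64 + 27·256 ≡ 5 (mod 19). Nonzero ⇒ E is nonsingular.
For each x ∈ F_19, compute rhs = x³ + 4·x + 16 mod 19, then count y ∈ F_19 with y² ≡ rhs.
  x = 0: rhs = 16, matching y values: 4, 15 (2 points).
  x = 1: rhs = 2, matching y values: none (0 points).
  x = 2: rhs = 13, matching y values: none (0 points).
  x = 3: rhs = 17, matching y values: 6, 13 (2 points).
  x = 4: rhs = 1, matching y values: 1, 18 (2 points).
  x = 5: rhs = 9, matching y values: 3, 16 (2 points).
  x = 6: rhs = 9, matching y values: 3, 16 (2 points).
  x = 7: rhs = 7, matching y values: 8, 11 (2 points).
  x = 8: rhs = 9, matching y values: 3, 16 (2 points).
  x = 9: rhs = 2, matching y values: none (0 points).
  x = 10: rhs = 11, matching y values: 7, 12 (2 points).
  x = 11: rhs = 4, matching y values: 2, 17 (2 points).
  x = 12: rhs = 6, matching y values: 5, 14 (2 points).
  x = 13: rhs = 4, matching y values: 2, 17 (2 points).
  x = 14: rhs = 4, matching y values: 2, 17 (2 points).
  x = 15: rhs = 12, matching y values: none (0 points).
  x = 16: rhs = 15, matching y values: none (0 points).
  x = 17: rhs = 0, matching y values: 0 (1 points).
  x = 18: rhs = 11, matching y values: 7, 12 (2 points).
Total affine count: 27.
Full point count |E(F_19)| = 27 + 1 = 28.
Hasse bound: |28 − (19+1)| = |8| = 8 ≤ 2√19 ≈ 8.7178 ✓.


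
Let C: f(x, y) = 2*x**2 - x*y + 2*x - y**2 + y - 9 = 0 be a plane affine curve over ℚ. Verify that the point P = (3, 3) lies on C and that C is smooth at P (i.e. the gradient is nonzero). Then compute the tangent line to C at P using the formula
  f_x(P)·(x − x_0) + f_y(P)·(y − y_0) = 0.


Tangent line at P: 11*x - 8*y - 9 = 0.

Step 1: f(3, 3) = 0, so P lies on C.
Step 2: partial derivatives
  f_x(x, y) = 4*x - y + 2, f_y(x, y) = -x - 2*y + 1.
  f_x(P) = 11, f_y(P) = -8 (gradient nonzero, so P is smooth).
Step 3: tangent line at P: 11·(x − 3) + -8·(y − 3) = 0.
Expanding: 11*x - 8*y - 9 = 0.


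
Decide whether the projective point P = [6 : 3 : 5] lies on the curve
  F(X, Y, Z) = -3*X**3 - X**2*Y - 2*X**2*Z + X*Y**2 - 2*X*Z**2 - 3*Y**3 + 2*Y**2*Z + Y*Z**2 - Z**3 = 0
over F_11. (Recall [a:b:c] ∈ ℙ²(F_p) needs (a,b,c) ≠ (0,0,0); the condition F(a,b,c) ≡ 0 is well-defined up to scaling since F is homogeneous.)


F(6,3,5) ≡ 5 (mod 11); P is NOT on the curve.

Evaluate F(6, 3, 5) term-by-term (mod 11).
  -3*X**3 ↦ -3·216·1·1 = -648
  -X**2*Y ↦ -1·36·3·1 = -108
  -2*X**2*Z ↦ -2·36·1·5 = -360
  X*Y**2 ↦ 1·6·9·1 = 54
  -2*X*Z**2 ↦ -2·6·1·25 = -300
  -3*Y**3 ↦ -3·1·27·1 = -81
  2*Y**2*Z ↦ 2·1·9·5 = 90
  Y*Z**2 ↦ 1·1·3·25 = 75
  -Z**3 ↦ -1·1·1·125 = -125
Sum: F(6, 3, 5) = (-648) + (-108) + (-360) + (54) + (-300) + (-81) + (90) + (75) + (-125) = -1403.
Reducing mod 11: -1403 ≡ 5 (mod 11).
Since F(a, b, c) ≡ 5 ≠ 0 (mod 11), P does NOT lie on the curve.


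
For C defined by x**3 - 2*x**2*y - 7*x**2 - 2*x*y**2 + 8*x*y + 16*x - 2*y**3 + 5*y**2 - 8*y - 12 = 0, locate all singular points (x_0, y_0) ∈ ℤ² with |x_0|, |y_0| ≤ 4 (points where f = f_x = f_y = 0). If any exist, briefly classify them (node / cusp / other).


Singular points: {(2, 0)}; classification: node.

Compute partial derivatives:
  f_x = 3*x**2 - 4*x*y - 14*x - 2*y**2 + 8*y + 16.
  f_y = -2*x**2 - 4*x*y + 8*x - 6*y**2 + 10*y - 8.
Scan x_0 ∈ {−4, ..., 4}. For each x_0, f_y(x_0, y) is a polynomial in y; find its integer roots y ∈ {−4, ..., 4}, then test f_x and f at those candidates.
  x = -4: f_y(-4, y) = -6*y**2 + 26*y - 72; no integer root y with |y| ≤ 4.
  x = -3: f_y(-3, y) = -6*y**2 + 22*y - 50; no integer root y with |y| ≤ 4.
  x = -2: f_y(-2, y) = -6*y**2 + 18*y - 32; no integer root y with |y| ≤ 4.
  x = -1: f_y(-1, y) = -6*y**2 + 14*y - 18; no integer root y with |y| ≤ 4.
  x = 0: f_y(0, y) = -6*y**2 + 10*y - 8; no integer root y with |y| ≤ 4.
  x = 1: f_y(1, y) = -6*y**2 + 6*y - 2; no integer root y with |y| ≤ 4.
  x = 2: f_y(2, y) = -6*y**2 + 2*y; vanishes at y ∈ {0}. (2, 0): f_x = 0, f = 0 — SINGULAR.
  x = 3: f_y(3, y) = -6*y**2 - 2*y - 2; no integer root y with |y| ≤ 4.
  x = 4: f_y(4, y) = -6*y**2 - 6*y - 8; no integer root y with |y| ≤ 4.
Only singular point on the grid: (2, 0).
Classify: substitute x = 2 + u, y = 0 + v and expand: f = u**3 - 2*u**2*v - u**2 - 2*u*v**2 - 2*v**3 + v**2.
No constant or linear terms (consistent with a singular point). Quadratic part: -u**2 + v**2. Cubic part: u**3 - 2*u**2*v - 2*u*v**2 - 2*v**3.
The quadratic part v**2 - u**2 = (v − u)(v + u) splits into two distinct linear factors, so there are two distinct tangent lines y − 0 = ±(x − 2) — this is a node (ordinary double point).
Classification: node.


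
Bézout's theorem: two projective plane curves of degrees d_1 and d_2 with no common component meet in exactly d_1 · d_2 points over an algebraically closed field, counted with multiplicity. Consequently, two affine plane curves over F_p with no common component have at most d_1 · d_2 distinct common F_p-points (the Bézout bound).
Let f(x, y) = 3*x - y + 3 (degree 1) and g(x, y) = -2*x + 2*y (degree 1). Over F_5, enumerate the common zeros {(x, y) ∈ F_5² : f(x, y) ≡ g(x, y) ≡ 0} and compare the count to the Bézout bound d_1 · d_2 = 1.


Common zeros: {(1, 1)}; count = 1; Bézout bound = 1.

deg(f) = 1, deg(g) = 1, so Bézout bound = 1.
Scan x ∈ F_5. For each x, list the y ∈ F_5 with f(x, y) ≡ 0 and those with g(x, y) ≡ 0 (mod 5); the common zeros in that column are the intersection.
  x = 0: f ≡ 0 at y ∈ {3}; g ≡ 0 at y ∈ {0}; common: ∅.
  x = 1: f ≡ 0 at y ∈ {1}; g ≡ 0 at y ∈ {1}; common: {1}.
  x = 2: f ≡ 0 at y ∈ {4}; g ≡ 0 at y ∈ {2}; common: ∅.
  x = 3: f ≡ 0 at y ∈ {2}; g ≡ 0 at y ∈ {3}; common: ∅.
  x = 4: f ≡ 0 at y ∈ {0}; g ≡ 0 at y ∈ {4}; common: ∅.
Collecting: common zeros = {(1, 1)}, so the count is 1.
Comparison with the Bézout bound: 1 ≤ 1 = deg(f)·deg(g), as expected for curves with no common component (the bound is attained).


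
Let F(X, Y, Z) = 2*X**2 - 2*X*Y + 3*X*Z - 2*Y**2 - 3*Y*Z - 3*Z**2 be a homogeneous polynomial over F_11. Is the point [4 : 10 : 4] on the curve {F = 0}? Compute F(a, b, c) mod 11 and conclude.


F(4,10,4) ≡ 6 (mod 11); P is NOT on the curve.

Evaluate F(4, 10, 4) term-by-term (mod 11).
  2*X**2 ↦ 2·16·1·1 = 32
  -2*X*Y ↦ -2·4·10·1 = -80
  3*X*Z ↦ 3·4·1·4 = 48
  -2*Y**2 ↦ -2·1·100·1 = -200
  -3*Y*Z ↦ -3·1·10·4 = -120
  -3*Z**2 ↦ -3·1·1·16 = -48
Sum: F(4, 10, 4) = (32) + (-80) + (48) + (-200) + (-120) + (-48) = -368.
Reducing mod 11: -368 ≡ 6 (mod 11).
Since F(a, b, c) ≡ 6 ≠ 0 (mod 11), P does NOT lie on the curve.


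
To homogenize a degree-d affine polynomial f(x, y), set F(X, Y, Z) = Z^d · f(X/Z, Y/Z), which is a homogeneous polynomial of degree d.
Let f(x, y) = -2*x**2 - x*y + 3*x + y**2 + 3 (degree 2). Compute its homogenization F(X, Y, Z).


F(X, Y, Z) = -2*X**2 - X*Y + 3*X*Z + Y**2 + 3*Z**2

deg(f) = 2.
Substitute x = X/Z, y = Y/Z into f, then multiply by Z^2.
  monomial -2·x^2·y^0 ↦ -2·X^2·Y^0·Z^0.
  monomial -1·x^1·y^1 ↦ -1·X^1·Y^1·Z^0.
  monomial 3·x^1·y^0 ↦ 3·X^1·Y^0·Z^1.
  monomial 1·x^0·y^2 ↦ 1·X^0·Y^2·Z^0.
  monomial 3·x^0·y^0 ↦ 3·X^0·Y^0·Z^2.
Collecting: F(X, Y, Z) = -2*X**2 - X*Y + 3*X*Z + Y**2 + 3*Z**2.


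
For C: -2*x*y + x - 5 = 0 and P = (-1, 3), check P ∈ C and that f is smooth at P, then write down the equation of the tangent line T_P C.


Tangent line at P: -5*x + 2*y - 11 = 0.

Step 1: f(-1, 3) = 0, so P lies on C.
Step 2: partial derivatives
  f_x(x, y) = 1 - 2*y, f_y(x, y) = -2*x.
  f_x(P) = -5, f_y(P) = 2 (gradient nonzero, so P is smooth).
Step 3: tangent line at P: -5·(x − -1) + 2·(y − 3) = 0.
Expanding: -5*x + 2*y - 11 = 0.


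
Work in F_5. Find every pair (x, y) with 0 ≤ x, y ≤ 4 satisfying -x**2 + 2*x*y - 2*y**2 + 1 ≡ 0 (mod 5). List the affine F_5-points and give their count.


Affine F_5-points: {(1, 0), (1, 1), (4, 0), (4, 4)}; count = 4.

For each of the 25 pairs (x, y) ∈ F_5², evaluate f(x, y) mod 5. Record the zeros.
  x = 0: [0↦1, 1↦4, 2↦3, 3↦3, 4↦4]  zeros at y ∈ ∅
  x = 1: [0↦0, 1↦0, 2↦1, 3↦3, 4↦1]  zeros at y ∈ {0, 1}
  x = 2: [0↦2, 1↦4, 2↦2, 3↦1, 4↦1]  zeros at y ∈ ∅
  x = 3: [0↦2, 1↦1, 2↦1, 3↦2, 4↦4]  zeros at y ∈ ∅
  x = 4: [0↦0, 1↦1, 2↦3, 3↦1, 4↦0]  zeros at y ∈ {0, 4}
Collecting zeros: affine points = {(1, 0), (1, 1), (4, 0), (4, 4)}.
Total count |C(F_5)_aff| = 4.


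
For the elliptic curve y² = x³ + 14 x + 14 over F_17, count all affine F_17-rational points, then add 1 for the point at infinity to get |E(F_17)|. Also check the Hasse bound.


Affine points = {(2, 4), (2, 13), (3, 7), (3, 10), (4, 7), (4, 10), (6, 5), (6, 12), (7, 8), (7, 9), (8, 3), (8, 14), (9, 6), (9, 11), (10, 7), (10, 10), (13, 8), (13, 9), (14, 8), (14, 9), (16, 4), (16, 13)}; affine count = 22; |E(F_17)| = 23.

Discriminant check: Δ ∝ 4a³ + 27b² = 4·14³ + 27·14² = 4·2744 + 27·196 ≡ 16 (mod 17). Nonzero ⇒ E is nonsingular.
For each x ∈ F_17, compute rhs = x³ + 14·x + 14 mod 17, then count y ∈ F_17 with y² ≡ rhs.
  x = 0: rhs = 14, matching y values: none (0 points).
  x = 1: rhs = 12, matching y values: none (0 points).
  x = 2: rhs = 16, matching y values: 4, 13 (2 points).
  x = 3: rhs = 15, matching y values: 7, 10 (2 points).
  x = 4: rhs = 15, matching y values: 7, 10 (2 points).
  x = 5: rhs = 5, matching y values: none (0 points).
  x = 6: rhs = 8, matching y values: 5, 12 (2 points).
  x = 7: rhs = 13, matching y values: 8, 9 (2 points).
  x = 8: rhs = 9, matching y values: 3, 14 (2 points).
  x = 9: rhs = 2, matching y values: 6, 11 (2 points).
  x = 10: rhs = 15, matching y values: 7, 10 (2 points).
  x = 11: rhs = 3, matching y values: none (0 points).
  x = 12: rhs = 6, matching y values: none (0 points).
  x = 13: rhs = 13, matching y values: 8, 9 (2 points).
  x = 14: rhs = 13, matching y values: 8, 9 (2 points).
  x = 15: rhs = 12, matching y values: none (0 points).
  x = 16: rhs = 16, matching y values: 4, 13 (2 points).
Total affine count: 22.
Full point count |E(F_17)| = 22 + 1 = 23.
Hasse bound: |23 − (17+1)| = |5| = 5 ≤ 2√17 ≈ 8.2462 ✓.


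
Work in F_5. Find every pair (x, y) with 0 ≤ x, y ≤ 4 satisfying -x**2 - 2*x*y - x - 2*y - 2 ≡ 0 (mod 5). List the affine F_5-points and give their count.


Affine F_5-points: {(0, 4), (1, 4), (2, 2), (3, 2)}; count = 4.

For each of the 25 pairs (x, y) ∈ F_5², evaluate f(x, y) mod 5. Record the zeros.
  x = 0: [0↦3, 1↦1, 2↦4, 3↦2, 4↦0]  zeros at y ∈ {4}
  x = 1: [0↦1, 1↦2, 2↦3, 3↦4, 4↦0]  zeros at y ∈ {4}
  x = 2: [0↦2, 1↦1, 2↦0, 3↦4, 4↦3]  zeros at y ∈ {2}
  x = 3: [0↦1, 1↦3, 2↦0, 3↦2, 4↦4]  zeros at y ∈ {2}
  x = 4: [0↦3, 1↦3, 2↦3, 3↦3, 4↦3]  zeros at y ∈ ∅
Collecting zeros: affine points = {(0, 4), (1, 4), (2, 2), (3, 2)}.
Total count |C(F_5)_aff| = 4.


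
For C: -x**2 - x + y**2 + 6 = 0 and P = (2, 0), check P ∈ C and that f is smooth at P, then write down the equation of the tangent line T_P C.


Tangent line at P: 10 - 5*x = 0.

Step 1: f(2, 0) = 0, so P lies on C.
Step 2: partial derivatives
  f_x(x, y) = -2*x - 1, f_y(x, y) = 2*y.
  f_x(P) = -5, f_y(P) = 0 (gradient nonzero, so P is smooth).
Step 3: tangent line at P: -5·(x − 2) + 0·(y − 0) = 0.
Expanding: 10 - 5*x = 0.


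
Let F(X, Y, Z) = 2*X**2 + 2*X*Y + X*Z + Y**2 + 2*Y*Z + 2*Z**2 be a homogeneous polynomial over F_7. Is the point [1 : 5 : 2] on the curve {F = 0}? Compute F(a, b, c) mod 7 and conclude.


F(1,5,2) ≡ 4 (mod 7); P is NOT on the curve.

Evaluate F(1, 5, 2) term-by-term (mod 7).
  2*X**2 ↦ 2·1·1·1 = 2
  2*X*Y ↦ 2·1·5·1 = 10
  X*Z ↦ 1·1·1·2 = 2
  Y**2 ↦ 1·1·25·1 = 25
  2*Y*Z ↦ 2·1·5·2 = 20
  2*Z**2 ↦ 2·1·1·4 = 8
Sum: F(1, 5, 2) = (2) + (10) + (2) + (25) + (20) + (8) = 67.
Reducing mod 7: 67 ≡ 4 (mod 7).
Since F(a, b, c) ≡ 4 ≠ 0 (mod 7), P does NOT lie on the curve.


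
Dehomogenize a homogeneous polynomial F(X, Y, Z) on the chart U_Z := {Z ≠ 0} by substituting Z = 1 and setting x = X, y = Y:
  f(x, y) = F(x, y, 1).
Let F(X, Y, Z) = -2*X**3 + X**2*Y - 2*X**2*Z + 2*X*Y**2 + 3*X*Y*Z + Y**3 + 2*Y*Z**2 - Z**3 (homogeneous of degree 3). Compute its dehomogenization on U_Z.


f(x, y) = -2*x**3 + x**2*y - 2*x**2 + 2*x*y**2 + 3*x*y + y**3 + 2*y - 1

On U_Z we set Z = 1. Each monomial c·X^i·Y^j·Z^k in F becomes c·x^i·y^j·1^k = c·x^i·y^j.
Substituting Z = 1: F(X, Y, 1) = -2*x**3 + x**2*y - 2*x**2 + 2*x*y**2 + 3*x*y + y**3 + 2*y - 1.
Note: deg(f) ≤ deg(F) = 3; strict inequality happens when F is divisible by Z (lost terms).


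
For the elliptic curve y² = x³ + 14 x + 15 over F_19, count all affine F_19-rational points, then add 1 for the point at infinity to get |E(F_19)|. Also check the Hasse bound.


Affine points = {(1, 7), (1, 12), (5, 1), (5, 18), (6, 7), (6, 12), (7, 0), (12, 7), (12, 12), (13, 0), (15, 3), (15, 16), (17, 6), (17, 13), (18, 0)}; affine count = 15; |E(F_19)| = 16.

Discriminant check: Δ ∝ 4a³ + 27b² = 4·14³ + 27·15² = 4·2744 + 27·225 ≡ 8 (mod 19). Nonzero ⇒ E is nonsingular.
For each x ∈ F_19, compute rhs = x³ + 14·x + 15 mod 19, then count y ∈ F_19 with y² ≡ rhs.
  x = 0: rhs = 15, matching y values: none (0 points).
  x = 1: rhs = 11, matching y values: 7, 12 (2 points).
  x = 2: rhs = 13, matching y values: none (0 points).
  x = 3: rhs = 8, matching y values: none (0 points).
  x = 4: rhs = 2, matching y values: none (0 points).
  x = 5: rhs = 1, matching y values: 1, 18 (2 points).
  x = 6: rhs = 11, matching y values: 7, 12 (2 points).
  x = 7: rhs = 0, matching y values: 0 (1 points).
  x = 8: rhs = 12, matching y values: none (0 points).
  x = 9: rhs = 15, matching y values: none (0 points).
  x = 10: rhs = 15, matching y values: none (0 points).
  x = 11: rhs = 18, matching y values: none (0 points).
  x = 12: rhs = 11, matching y values: 7, 12 (2 points).
  x = 13: rhs = 0, matching y values: 0 (1 points).
  x = 14: rhs = 10, matching y values: none (0 points).
  x = 15: rhs = 9, matching y values: 3, 16 (2 points).
  x = 16: rhs = 3, matching y values: none (0 points).
  x = 17: rhs = 17, matching y values: 6, 13 (2 points).
  x = 18: rhs = 0, matching y values: 0 (1 points).
Total affine count: 15.
Full point count |E(F_19)| = 15 + 1 = 16.
Hasse bound: |16 − (19+1)| = |-4| = 4 ≤ 2√19 ≈ 8.7178 ✓.
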